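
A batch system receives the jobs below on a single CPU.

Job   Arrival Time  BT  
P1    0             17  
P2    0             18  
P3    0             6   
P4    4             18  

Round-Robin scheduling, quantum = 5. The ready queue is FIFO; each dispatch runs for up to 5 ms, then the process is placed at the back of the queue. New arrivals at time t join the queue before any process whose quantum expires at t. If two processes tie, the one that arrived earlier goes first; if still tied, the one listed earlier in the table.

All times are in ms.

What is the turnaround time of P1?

53

Timeline: | P1 0-5 | P2 5-10 | P3 10-15 | P4 15-20 | P1 20-25 | P2 25-30 | P3 30-31 | P4 31-36 | P1 36-41 | P2 41-46 | P4 46-51 | P1 51-53 | P2 53-56 | P4 56-59 |
Completion: P1=53  P2=56  P3=31  P4=59
Turnaround (C−A): P1=53  P2=56  P3=31  P4=55
Turnaround(P1) = completion − arrival = 53 − 0 = 53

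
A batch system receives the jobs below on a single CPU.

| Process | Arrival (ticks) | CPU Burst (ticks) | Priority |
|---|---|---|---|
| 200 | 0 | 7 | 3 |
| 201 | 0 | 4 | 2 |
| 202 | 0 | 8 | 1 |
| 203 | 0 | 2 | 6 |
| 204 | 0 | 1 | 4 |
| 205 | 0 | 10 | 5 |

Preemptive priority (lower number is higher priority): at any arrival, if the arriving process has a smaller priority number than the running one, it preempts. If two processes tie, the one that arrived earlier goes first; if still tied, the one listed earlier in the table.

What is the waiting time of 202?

0

Gantt: | 202 0-8 | 201 8-12 | 200 12-19 | 204 19-20 | 205 20-30 | 203 30-32 |
Completion: 200=19  201=12  202=8  203=32  204=20  205=30
Turnaround (C−A): 200=19  201=12  202=8  203=32  204=20  205=30
Waiting(202) = turnaround − burst = 8 − 8 = 0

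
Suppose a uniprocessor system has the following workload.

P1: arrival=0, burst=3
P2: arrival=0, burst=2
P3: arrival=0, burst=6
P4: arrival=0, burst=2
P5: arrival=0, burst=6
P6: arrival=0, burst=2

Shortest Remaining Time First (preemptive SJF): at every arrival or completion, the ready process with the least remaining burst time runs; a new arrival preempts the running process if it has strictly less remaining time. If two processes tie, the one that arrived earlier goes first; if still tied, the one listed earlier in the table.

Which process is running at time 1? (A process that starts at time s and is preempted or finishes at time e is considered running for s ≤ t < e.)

Timeline: | P2 0-2 | P4 2-4 | P6 4-6 | P1 6-9 | P3 9-15 | P5 15-21 |
Completion: P1=9  P2=2  P3=15  P4=4  P5=21  P6=6
Turnaround (C−A): P1=9  P2=2  P3=15  P4=4  P5=21  P6=6

P2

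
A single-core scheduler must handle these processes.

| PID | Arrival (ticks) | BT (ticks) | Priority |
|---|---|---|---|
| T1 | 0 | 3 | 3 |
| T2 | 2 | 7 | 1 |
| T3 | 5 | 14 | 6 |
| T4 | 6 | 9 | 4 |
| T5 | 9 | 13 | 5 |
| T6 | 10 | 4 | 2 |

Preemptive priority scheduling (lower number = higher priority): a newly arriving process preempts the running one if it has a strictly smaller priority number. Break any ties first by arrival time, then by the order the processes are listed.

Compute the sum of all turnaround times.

110

Schedule: | T1 0-2 | T2 2-9 | T1 9-10 | T6 10-14 | T4 14-23 | T5 23-36 | T3 36-50 |
Completion: T1=10  T2=9  T3=50  T4=23  T5=36  T6=14
Turnaround (C−A): T1=10  T2=7  T3=45  T4=17  T5=27  T6=4
Turnaround = completion − arrival: T1=10, T2=7, T3=45, T4=17, T5=27, T6=4
Total turnaround = 10 + 7 + 45 + 17 + 27 + 4 = 110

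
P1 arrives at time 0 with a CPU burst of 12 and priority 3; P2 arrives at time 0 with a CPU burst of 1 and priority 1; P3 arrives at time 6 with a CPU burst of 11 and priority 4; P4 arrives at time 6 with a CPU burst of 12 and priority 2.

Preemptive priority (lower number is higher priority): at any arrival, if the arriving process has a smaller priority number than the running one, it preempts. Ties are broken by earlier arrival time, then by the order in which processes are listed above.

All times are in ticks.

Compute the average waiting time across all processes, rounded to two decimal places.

Timeline: | P2 0-1 | P1 1-6 | P4 6-18 | P1 18-25 | P3 25-36 |
Completion: P1=25  P2=1  P3=36  P4=18
Waiting times: P1=13, P2=0, P3=19, P4=0
Average waiting = (13+0+19+0) / 4 = 32/4 = 8.00

8.00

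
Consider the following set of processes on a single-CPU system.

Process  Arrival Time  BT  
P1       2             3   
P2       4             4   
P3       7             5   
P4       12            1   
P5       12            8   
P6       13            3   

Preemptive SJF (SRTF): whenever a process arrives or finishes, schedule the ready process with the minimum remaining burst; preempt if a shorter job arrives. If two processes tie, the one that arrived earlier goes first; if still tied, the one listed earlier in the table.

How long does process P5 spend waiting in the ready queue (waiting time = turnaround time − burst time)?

6

Gantt: | idle 0-2 | P1 2-5 | P2 5-9 | P3 9-12 | P4 12-13 | P3 13-15 | P6 15-18 | P5 18-26 |
Completion: P1=5  P2=9  P3=15  P4=13  P5=26  P6=18
Turnaround (C−A): P1=3  P2=5  P3=8  P4=1  P5=14  P6=5
Waiting(P5) = turnaround − burst = 14 − 8 = 6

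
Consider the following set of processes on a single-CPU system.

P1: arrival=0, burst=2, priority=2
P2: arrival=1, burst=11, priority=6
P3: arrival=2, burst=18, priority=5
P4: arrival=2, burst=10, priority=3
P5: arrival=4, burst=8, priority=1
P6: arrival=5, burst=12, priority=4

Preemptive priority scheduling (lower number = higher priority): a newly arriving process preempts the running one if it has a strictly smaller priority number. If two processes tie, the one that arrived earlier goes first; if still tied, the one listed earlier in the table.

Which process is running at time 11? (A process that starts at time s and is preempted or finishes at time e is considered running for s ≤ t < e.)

P5

Schedule: | P1 0-2 | P4 2-4 | P5 4-12 | P4 12-20 | P6 20-32 | P3 32-50 | P2 50-61 |
Completion: P1=2  P2=61  P3=50  P4=20  P5=12  P6=32
Turnaround (C−A): P1=2  P2=60  P3=48  P4=18  P5=8  P6=27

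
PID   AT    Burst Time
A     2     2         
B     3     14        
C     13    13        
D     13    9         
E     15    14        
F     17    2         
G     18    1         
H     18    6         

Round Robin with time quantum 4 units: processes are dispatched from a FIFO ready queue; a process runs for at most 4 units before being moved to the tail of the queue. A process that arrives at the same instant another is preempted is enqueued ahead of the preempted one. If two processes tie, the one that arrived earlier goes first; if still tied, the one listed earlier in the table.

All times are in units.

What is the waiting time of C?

Timeline: | idle 0-2 | A 2-4 | B 4-16 | C 16-20 | D 20-24 | E 24-28 | B 28-30 | F 30-32 | G 32-33 | H 33-37 | C 37-41 | D 41-45 | E 45-49 | H 49-51 | C 51-55 | D 55-56 | E 56-60 | C 60-61 | E 61-63 |
Completion: A=4  B=30  C=61  D=56  E=63  F=32  G=33  H=51
Waiting(C) = turnaround − burst = 48 − 13 = 35

35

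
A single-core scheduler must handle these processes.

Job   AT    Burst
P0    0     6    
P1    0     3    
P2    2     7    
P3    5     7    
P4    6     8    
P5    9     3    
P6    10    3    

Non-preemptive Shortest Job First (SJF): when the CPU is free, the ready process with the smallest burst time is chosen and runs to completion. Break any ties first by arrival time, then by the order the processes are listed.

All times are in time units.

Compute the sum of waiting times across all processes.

58

Timeline: | P1 0-3 | P0 3-9 | P5 9-12 | P6 12-15 | P2 15-22 | P3 22-29 | P4 29-37 |
Completion: P0=9  P1=3  P2=22  P3=29  P4=37  P5=12  P6=15
Turnaround (C−A): P0=9  P1=3  P2=20  P3=24  P4=31  P5=3  P6=5
Waiting = turnaround − burst: P0=3, P1=0, P2=13, P3=17, P4=23, P5=0, P6=2
Total waiting = 3 + 0 + 13 + 17 + 23 + 0 + 2 = 58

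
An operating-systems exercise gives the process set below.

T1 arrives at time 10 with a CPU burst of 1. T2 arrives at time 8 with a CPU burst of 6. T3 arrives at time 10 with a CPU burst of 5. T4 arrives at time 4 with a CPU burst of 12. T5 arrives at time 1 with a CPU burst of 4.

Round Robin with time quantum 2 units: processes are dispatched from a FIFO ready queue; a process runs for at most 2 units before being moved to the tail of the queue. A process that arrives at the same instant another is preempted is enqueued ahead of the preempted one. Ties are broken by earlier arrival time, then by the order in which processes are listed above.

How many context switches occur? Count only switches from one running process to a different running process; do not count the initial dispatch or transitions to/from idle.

Timeline: | idle 0-1 | T5 1-5 | T4 5-9 | T2 9-11 | T4 11-13 | T1 13-14 | T3 14-16 | T2 16-18 | T4 18-20 | T3 20-22 | T2 22-24 | T4 24-26 | T3 26-27 | T4 27-29 |
Completion: T1=14  T2=24  T3=27  T4=29  T5=5

12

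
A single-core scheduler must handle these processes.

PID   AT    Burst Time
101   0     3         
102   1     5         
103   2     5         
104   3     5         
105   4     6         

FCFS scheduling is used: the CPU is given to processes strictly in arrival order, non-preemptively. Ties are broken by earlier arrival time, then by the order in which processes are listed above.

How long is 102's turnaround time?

Gantt: | 101 0-3 | 102 3-8 | 103 8-13 | 104 13-18 | 105 18-24 |
Completion: 101=3  102=8  103=13  104=18  105=24
Turnaround (C−A): 101=3  102=7  103=11  104=15  105=20
Turnaround(102) = completion − arrival = 8 − 1 = 7

7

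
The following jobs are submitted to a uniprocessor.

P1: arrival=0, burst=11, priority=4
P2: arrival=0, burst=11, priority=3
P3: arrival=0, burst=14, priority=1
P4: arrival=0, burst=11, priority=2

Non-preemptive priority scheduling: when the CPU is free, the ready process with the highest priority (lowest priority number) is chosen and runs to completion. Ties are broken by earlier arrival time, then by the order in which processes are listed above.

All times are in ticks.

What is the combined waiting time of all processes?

75

Timeline: | P3 0-14 | P4 14-25 | P2 25-36 | P1 36-47 |
Completion: P1=47  P2=36  P3=14  P4=25
Turnaround (C−A): P1=47  P2=36  P3=14  P4=25
Waiting = turnaround − burst: P1=36, P2=25, P3=0, P4=14
Total waiting = 36 + 25 + 0 + 14 = 75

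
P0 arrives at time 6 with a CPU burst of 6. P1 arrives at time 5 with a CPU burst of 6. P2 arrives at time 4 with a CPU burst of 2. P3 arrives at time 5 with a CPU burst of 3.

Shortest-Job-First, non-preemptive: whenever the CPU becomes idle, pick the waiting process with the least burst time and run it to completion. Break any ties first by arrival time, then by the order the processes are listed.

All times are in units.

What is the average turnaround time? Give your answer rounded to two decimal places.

Timeline: | idle 0-4 | P2 4-6 | P3 6-9 | P1 9-15 | P0 15-21 |
Completion: P0=21  P1=15  P2=6  P3=9
Turnaround (C−A): P0=15  P1=10  P2=2  P3=4
Turnaround times: P0=15, P1=10, P2=2, P3=4
Average turnaround = (15+10+2+4) / 4 = 31/4 = 7.75

7.75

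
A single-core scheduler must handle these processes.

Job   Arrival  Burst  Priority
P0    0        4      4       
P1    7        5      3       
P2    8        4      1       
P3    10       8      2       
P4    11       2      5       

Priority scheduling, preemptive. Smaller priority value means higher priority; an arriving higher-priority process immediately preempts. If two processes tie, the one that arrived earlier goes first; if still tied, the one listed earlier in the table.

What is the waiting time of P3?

Gantt: | P0 0-4 | idle 4-7 | P1 7-8 | P2 8-12 | P3 12-20 | P1 20-24 | P4 24-26 |
Completion: P0=4  P1=24  P2=12  P3=20  P4=26
Turnaround (C−A): P0=4  P1=17  P2=4  P3=10  P4=15
Waiting(P3) = turnaround − burst = 10 − 8 = 2

2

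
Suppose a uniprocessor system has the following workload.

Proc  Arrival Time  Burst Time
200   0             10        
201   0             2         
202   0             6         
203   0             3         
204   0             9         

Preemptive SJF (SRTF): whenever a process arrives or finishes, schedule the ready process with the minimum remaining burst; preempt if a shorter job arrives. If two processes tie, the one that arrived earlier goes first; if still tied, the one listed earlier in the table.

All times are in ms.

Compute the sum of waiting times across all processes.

38

Schedule: | 201 0-2 | 203 2-5 | 202 5-11 | 204 11-20 | 200 20-30 |
Completion: 200=30  201=2  202=11  203=5  204=20
Waiting = turnaround − burst: 200=20, 201=0, 202=5, 203=2, 204=11
Total waiting = 20 + 0 + 5 + 2 + 11 = 38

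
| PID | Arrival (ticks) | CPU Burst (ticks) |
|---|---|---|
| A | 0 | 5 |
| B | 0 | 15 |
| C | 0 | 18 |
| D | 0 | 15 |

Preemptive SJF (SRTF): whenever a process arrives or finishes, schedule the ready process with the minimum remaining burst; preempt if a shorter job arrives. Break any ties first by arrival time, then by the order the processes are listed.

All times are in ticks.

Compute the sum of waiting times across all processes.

Gantt: | A 0-5 | B 5-20 | D 20-35 | C 35-53 |
Completion: A=5  B=20  C=53  D=35
Turnaround (C−A): A=5  B=20  C=53  D=35
Waiting = turnaround − burst: A=0, B=5, C=35, D=20
Total waiting = 0 + 5 + 35 + 20 = 60

60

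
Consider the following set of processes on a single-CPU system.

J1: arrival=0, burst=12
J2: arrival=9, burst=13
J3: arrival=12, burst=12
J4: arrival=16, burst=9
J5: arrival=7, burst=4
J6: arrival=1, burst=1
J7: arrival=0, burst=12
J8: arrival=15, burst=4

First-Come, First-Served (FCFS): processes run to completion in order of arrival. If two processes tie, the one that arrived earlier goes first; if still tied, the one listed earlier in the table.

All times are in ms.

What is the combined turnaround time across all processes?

251

Timeline: | J1 0-12 | J7 12-24 | J6 24-25 | J5 25-29 | J2 29-42 | J3 42-54 | J8 54-58 | J4 58-67 |
Completion: J1=12  J2=42  J3=54  J4=67  J5=29  J6=25  J7=24  J8=58
Turnaround = completion − arrival: J1=12, J2=33, J3=42, J4=51, J5=22, J6=24, J7=24, J8=43
Total turnaround = 12 + 33 + 42 + 51 + 22 + 24 + 24 + 43 = 251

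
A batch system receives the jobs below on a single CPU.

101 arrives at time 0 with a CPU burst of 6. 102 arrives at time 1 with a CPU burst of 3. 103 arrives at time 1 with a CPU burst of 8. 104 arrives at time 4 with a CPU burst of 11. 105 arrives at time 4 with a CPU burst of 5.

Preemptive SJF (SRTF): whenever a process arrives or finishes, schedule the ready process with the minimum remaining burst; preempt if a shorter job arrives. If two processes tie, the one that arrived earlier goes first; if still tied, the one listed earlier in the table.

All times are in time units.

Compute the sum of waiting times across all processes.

Schedule: | 101 0-1 | 102 1-4 | 101 4-9 | 105 9-14 | 103 14-22 | 104 22-33 |
Completion: 101=9  102=4  103=22  104=33  105=14
Turnaround (C−A): 101=9  102=3  103=21  104=29  105=10
Waiting = turnaround − burst: 101=3, 102=0, 103=13, 104=18, 105=5
Total waiting = 3 + 0 + 13 + 18 + 5 = 39

39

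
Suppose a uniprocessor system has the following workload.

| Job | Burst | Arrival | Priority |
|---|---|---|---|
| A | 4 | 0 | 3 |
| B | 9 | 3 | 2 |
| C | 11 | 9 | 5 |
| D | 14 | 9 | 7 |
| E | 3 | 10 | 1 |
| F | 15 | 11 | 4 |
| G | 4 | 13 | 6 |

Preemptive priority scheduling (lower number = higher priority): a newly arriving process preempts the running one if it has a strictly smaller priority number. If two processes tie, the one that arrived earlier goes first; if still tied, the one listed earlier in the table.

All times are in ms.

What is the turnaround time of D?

51

Timeline: | A 0-3 | B 3-10 | E 10-13 | B 13-15 | A 15-16 | F 16-31 | C 31-42 | G 42-46 | D 46-60 |
Completion: A=16  B=15  C=42  D=60  E=13  F=31  G=46
Turnaround(D) = completion − arrival = 60 − 9 = 51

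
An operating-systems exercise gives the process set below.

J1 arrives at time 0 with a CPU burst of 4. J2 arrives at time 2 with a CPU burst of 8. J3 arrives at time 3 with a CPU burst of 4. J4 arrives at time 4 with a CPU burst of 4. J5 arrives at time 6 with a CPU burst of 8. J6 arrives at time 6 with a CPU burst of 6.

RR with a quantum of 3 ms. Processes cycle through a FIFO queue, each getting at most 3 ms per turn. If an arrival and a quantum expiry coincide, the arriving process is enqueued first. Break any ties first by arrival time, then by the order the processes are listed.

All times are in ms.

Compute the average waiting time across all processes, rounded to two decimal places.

16.33

Timeline: | J1 0-3 | J2 3-6 | J3 6-9 | J1 9-10 | J4 10-13 | J5 13-16 | J6 16-19 | J2 19-22 | J3 22-23 | J4 23-24 | J5 24-27 | J6 27-30 | J2 30-32 | J5 32-34 |
Completion: J1=10  J2=32  J3=23  J4=24  J5=34  J6=30
Turnaround (C−A): J1=10  J2=30  J3=20  J4=20  J5=28  J6=24
Waiting times: J1=6, J2=22, J3=16, J4=16, J5=20, J6=18
Average waiting = (6+22+16+16+20+18) / 6 = 98/6 = 16.33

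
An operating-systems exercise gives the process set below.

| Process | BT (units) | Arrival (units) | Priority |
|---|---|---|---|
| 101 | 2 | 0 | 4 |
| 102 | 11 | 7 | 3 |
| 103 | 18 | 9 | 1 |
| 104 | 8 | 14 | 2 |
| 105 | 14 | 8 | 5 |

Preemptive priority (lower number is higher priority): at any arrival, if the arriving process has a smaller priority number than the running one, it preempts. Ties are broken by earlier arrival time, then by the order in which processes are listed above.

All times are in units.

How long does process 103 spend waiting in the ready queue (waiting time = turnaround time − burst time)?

0

Gantt: | 101 0-2 | idle 2-7 | 102 7-9 | 103 9-27 | 104 27-35 | 102 35-44 | 105 44-58 |
Completion: 101=2  102=44  103=27  104=35  105=58
Turnaround (C−A): 101=2  102=37  103=18  104=21  105=50
Waiting(103) = turnaround − burst = 18 − 18 = 0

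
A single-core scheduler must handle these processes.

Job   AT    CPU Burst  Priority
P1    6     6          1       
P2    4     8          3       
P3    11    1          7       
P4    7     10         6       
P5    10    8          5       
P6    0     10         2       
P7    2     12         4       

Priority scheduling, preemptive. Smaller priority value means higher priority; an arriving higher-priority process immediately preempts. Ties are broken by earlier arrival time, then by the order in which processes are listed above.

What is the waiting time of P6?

Schedule: | P6 0-6 | P1 6-12 | P6 12-16 | P2 16-24 | P7 24-36 | P5 36-44 | P4 44-54 | P3 54-55 |
Completion: P1=12  P2=24  P3=55  P4=54  P5=44  P6=16  P7=36
Turnaround (C−A): P1=6  P2=20  P3=44  P4=47  P5=34  P6=16  P7=34
Waiting(P6) = turnaround − burst = 16 − 10 = 6

6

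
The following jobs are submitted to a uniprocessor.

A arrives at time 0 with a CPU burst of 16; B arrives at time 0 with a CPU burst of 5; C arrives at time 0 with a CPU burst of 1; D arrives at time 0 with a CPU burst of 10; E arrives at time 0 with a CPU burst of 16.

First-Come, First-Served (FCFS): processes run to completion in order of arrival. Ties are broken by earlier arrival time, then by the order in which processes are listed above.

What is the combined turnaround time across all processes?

139

Timeline: | A 0-16 | B 16-21 | C 21-22 | D 22-32 | E 32-48 |
Completion: A=16  B=21  C=22  D=32  E=48
Turnaround = completion − arrival: A=16, B=21, C=22, D=32, E=48
Total turnaround = 16 + 21 + 22 + 32 + 48 = 139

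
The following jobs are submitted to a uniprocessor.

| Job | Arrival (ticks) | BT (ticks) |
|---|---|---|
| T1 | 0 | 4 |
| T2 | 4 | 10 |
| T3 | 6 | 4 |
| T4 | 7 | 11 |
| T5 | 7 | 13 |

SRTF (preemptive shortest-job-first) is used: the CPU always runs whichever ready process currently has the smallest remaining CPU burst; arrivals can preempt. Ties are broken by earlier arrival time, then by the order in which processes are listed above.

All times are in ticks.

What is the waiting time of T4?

Gantt: | T1 0-4 | T2 4-6 | T3 6-10 | T2 10-18 | T4 18-29 | T5 29-42 |
Completion: T1=4  T2=18  T3=10  T4=29  T5=42
Turnaround (C−A): T1=4  T2=14  T3=4  T4=22  T5=35
Waiting(T4) = turnaround − burst = 22 − 11 = 11

11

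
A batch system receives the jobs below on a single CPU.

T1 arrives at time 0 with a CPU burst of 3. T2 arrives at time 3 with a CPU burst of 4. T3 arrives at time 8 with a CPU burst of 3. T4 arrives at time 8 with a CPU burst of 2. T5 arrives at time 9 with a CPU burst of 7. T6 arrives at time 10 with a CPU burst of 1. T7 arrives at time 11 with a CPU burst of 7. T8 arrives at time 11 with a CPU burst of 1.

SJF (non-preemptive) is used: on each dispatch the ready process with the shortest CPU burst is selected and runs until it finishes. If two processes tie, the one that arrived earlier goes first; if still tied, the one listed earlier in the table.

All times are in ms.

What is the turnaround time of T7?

Gantt: | T1 0-3 | T2 3-7 | idle 7-8 | T4 8-10 | T6 10-11 | T8 11-12 | T3 12-15 | T5 15-22 | T7 22-29 |
Completion: T1=3  T2=7  T3=15  T4=10  T5=22  T6=11  T7=29  T8=12
Turnaround(T7) = completion − arrival = 29 − 11 = 18

18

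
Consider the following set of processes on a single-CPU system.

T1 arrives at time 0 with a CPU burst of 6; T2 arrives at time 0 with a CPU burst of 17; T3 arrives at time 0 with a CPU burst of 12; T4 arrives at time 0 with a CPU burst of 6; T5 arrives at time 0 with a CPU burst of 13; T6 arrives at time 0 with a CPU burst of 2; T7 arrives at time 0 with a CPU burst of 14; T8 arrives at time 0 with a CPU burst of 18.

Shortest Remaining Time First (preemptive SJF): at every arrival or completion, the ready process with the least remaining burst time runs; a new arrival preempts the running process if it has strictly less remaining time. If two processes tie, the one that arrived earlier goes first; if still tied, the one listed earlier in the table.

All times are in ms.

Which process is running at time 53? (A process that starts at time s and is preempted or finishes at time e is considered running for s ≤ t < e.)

T2

Gantt: | T6 0-2 | T1 2-8 | T4 8-14 | T3 14-26 | T5 26-39 | T7 39-53 | T2 53-70 | T8 70-88 |
Completion: T1=8  T2=70  T3=26  T4=14  T5=39  T6=2  T7=53  T8=88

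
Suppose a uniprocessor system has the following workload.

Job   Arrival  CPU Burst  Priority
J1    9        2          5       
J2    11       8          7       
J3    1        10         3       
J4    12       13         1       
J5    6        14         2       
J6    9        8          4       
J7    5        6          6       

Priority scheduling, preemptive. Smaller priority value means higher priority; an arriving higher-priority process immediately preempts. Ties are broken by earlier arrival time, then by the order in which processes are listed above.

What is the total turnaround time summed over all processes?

Timeline: | idle 0-1 | J3 1-6 | J5 6-12 | J4 12-25 | J5 25-33 | J3 33-38 | J6 38-46 | J1 46-48 | J7 48-54 | J2 54-62 |
Completion: J1=48  J2=62  J3=38  J4=25  J5=33  J6=46  J7=54
Turnaround (C−A): J1=39  J2=51  J3=37  J4=13  J5=27  J6=37  J7=49
Turnaround = completion − arrival: J1=39, J2=51, J3=37, J4=13, J5=27, J6=37, J7=49
Total turnaround = 39 + 51 + 37 + 13 + 27 + 37 + 49 = 253

253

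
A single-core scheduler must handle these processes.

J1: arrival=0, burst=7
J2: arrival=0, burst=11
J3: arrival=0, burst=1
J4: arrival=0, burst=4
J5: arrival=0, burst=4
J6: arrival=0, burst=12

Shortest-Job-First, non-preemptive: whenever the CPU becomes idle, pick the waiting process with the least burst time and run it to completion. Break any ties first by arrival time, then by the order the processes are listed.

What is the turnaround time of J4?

Schedule: | J3 0-1 | J4 1-5 | J5 5-9 | J1 9-16 | J2 16-27 | J6 27-39 |
Completion: J1=16  J2=27  J3=1  J4=5  J5=9  J6=39
Turnaround (C−A): J1=16  J2=27  J3=1  J4=5  J5=9  J6=39
Turnaround(J4) = completion − arrival = 5 − 0 = 5

5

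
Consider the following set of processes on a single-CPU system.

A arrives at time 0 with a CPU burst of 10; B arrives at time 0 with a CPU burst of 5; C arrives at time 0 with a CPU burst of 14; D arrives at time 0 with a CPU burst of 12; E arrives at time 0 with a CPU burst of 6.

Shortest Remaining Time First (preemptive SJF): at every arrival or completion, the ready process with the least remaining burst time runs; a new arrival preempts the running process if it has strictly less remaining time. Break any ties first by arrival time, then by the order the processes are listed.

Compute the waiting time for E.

Schedule: | B 0-5 | E 5-11 | A 11-21 | D 21-33 | C 33-47 |
Completion: A=21  B=5  C=47  D=33  E=11
Turnaround (C−A): A=21  B=5  C=47  D=33  E=11
Waiting(E) = turnaround − burst = 11 − 6 = 5

5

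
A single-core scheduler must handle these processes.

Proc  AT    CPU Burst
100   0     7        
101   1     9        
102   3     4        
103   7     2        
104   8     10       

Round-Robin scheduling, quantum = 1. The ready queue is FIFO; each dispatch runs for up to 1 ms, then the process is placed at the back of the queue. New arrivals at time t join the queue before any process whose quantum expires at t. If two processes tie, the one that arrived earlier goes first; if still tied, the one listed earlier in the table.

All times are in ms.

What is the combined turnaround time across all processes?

95

Schedule: | 100 0-1 | 101 1-2 | 100 2-3 | 101 3-4 | 102 4-5 | 100 5-6 | 101 6-7 | 102 7-8 | 100 8-9 | 103 9-10 | 101 10-11 | 104 11-12 | 102 12-13 | 100 13-14 | 103 14-15 | 101 15-16 | 104 16-17 | 102 17-18 | 100 18-19 | 101 19-20 | 104 20-21 | 100 21-22 | 101 22-23 | 104 23-24 | 101 24-25 | 104 25-26 | 101 26-27 | 104 27-32 |
Completion: 100=22  101=27  102=18  103=15  104=32
Turnaround (C−A): 100=22  101=26  102=15  103=8  104=24
Turnaround = completion − arrival: 100=22, 101=26, 102=15, 103=8, 104=24
Total turnaround = 22 + 26 + 15 + 8 + 24 = 95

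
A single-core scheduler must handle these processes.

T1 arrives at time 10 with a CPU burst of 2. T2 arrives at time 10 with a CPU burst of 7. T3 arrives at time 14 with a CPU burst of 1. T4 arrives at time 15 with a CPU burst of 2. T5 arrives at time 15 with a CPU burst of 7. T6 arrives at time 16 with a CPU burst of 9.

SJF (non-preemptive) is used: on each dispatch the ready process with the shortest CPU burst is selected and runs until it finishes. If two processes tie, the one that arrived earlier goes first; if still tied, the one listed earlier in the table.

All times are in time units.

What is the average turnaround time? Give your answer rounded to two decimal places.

Gantt: | idle 0-10 | T1 10-12 | T2 12-19 | T3 19-20 | T4 20-22 | T5 22-29 | T6 29-38 |
Completion: T1=12  T2=19  T3=20  T4=22  T5=29  T6=38
Turnaround times: T1=2, T2=9, T3=6, T4=7, T5=14, T6=22
Average turnaround = (2+9+6+7+14+22) / 6 = 60/6 = 10.00

10.00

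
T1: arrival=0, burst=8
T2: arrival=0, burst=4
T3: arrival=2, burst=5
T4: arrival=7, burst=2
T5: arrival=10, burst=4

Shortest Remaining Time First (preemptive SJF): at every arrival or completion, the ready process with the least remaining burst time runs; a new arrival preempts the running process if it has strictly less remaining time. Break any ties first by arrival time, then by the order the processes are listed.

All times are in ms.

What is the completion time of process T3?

Timeline: | T2 0-4 | T3 4-9 | T4 9-11 | T5 11-15 | T1 15-23 |
Completion: T1=23  T2=4  T3=9  T4=11  T5=15
Turnaround (C−A): T1=23  T2=4  T3=7  T4=4  T5=5

9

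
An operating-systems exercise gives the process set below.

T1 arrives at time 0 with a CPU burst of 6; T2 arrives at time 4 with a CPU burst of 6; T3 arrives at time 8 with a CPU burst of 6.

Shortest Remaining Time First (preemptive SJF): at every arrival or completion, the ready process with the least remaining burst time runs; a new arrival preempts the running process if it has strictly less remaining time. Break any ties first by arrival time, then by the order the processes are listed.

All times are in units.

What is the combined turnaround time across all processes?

24

Gantt: | T1 0-6 | T2 6-12 | T3 12-18 |
Completion: T1=6  T2=12  T3=18
Turnaround = completion − arrival: T1=6, T2=8, T3=10
Total turnaround = 6 + 8 + 10 = 24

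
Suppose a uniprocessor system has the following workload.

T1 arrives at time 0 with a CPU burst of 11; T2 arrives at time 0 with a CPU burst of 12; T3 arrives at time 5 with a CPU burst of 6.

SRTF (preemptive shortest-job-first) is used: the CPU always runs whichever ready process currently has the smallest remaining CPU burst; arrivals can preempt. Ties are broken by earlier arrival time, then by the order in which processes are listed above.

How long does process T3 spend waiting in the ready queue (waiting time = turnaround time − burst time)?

6

Gantt: | T1 0-11 | T3 11-17 | T2 17-29 |
Completion: T1=11  T2=29  T3=17
Turnaround (C−A): T1=11  T2=29  T3=12
Waiting(T3) = turnaround − burst = 12 − 6 = 6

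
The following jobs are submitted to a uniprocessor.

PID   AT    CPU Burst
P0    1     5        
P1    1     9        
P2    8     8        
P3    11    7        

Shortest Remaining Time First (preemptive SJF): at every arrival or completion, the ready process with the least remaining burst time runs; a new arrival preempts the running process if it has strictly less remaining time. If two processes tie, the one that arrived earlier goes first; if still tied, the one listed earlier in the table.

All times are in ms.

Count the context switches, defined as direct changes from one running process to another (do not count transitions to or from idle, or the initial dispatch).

Timeline: | idle 0-1 | P0 1-6 | P1 6-15 | P3 15-22 | P2 22-30 |
Completion: P0=6  P1=15  P2=30  P3=22
Turnaround (C−A): P0=5  P1=14  P2=22  P3=11

3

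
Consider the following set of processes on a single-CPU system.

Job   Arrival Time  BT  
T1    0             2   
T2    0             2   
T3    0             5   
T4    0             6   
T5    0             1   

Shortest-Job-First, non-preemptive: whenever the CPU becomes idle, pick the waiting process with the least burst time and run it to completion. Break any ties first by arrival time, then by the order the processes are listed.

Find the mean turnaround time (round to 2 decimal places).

Schedule: | T5 0-1 | T1 1-3 | T2 3-5 | T3 5-10 | T4 10-16 |
Completion: T1=3  T2=5  T3=10  T4=16  T5=1
Turnaround (C−A): T1=3  T2=5  T3=10  T4=16  T5=1
Turnaround times: T1=3, T2=5, T3=10, T4=16, T5=1
Average turnaround = (3+5+10+16+1) / 5 = 35/5 = 7.00

7.00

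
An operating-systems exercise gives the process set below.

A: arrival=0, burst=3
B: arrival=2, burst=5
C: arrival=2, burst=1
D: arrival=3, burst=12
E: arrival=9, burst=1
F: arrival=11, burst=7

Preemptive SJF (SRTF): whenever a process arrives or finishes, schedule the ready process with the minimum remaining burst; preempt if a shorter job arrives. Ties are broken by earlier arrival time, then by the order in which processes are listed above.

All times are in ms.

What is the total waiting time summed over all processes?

Gantt: | A 0-3 | C 3-4 | B 4-9 | E 9-10 | D 10-11 | F 11-18 | D 18-29 |
Completion: A=3  B=9  C=4  D=29  E=10  F=18
Turnaround (C−A): A=3  B=7  C=2  D=26  E=1  F=7
Waiting = turnaround − burst: A=0, B=2, C=1, D=14, E=0, F=0
Total waiting = 0 + 2 + 1 + 14 + 0 + 0 = 17

17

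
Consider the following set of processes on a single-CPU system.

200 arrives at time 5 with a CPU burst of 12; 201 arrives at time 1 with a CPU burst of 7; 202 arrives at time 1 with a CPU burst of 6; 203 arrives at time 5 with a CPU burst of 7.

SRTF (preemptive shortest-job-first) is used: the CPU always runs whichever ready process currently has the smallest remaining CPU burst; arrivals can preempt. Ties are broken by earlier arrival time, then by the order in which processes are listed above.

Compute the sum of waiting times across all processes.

Timeline: | idle 0-1 | 202 1-7 | 201 7-14 | 203 14-21 | 200 21-33 |
Completion: 200=33  201=14  202=7  203=21
Turnaround (C−A): 200=28  201=13  202=6  203=16
Waiting = turnaround − burst: 200=16, 201=6, 202=0, 203=9
Total waiting = 16 + 6 + 0 + 9 = 31

31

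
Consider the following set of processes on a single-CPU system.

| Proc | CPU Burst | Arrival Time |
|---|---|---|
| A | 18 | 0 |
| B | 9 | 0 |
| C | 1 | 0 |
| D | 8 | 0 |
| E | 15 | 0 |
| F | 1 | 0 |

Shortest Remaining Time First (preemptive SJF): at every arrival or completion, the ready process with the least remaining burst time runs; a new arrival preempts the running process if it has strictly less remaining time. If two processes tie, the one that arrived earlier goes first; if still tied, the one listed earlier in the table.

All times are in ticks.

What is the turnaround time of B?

Schedule: | C 0-1 | F 1-2 | D 2-10 | B 10-19 | E 19-34 | A 34-52 |
Completion: A=52  B=19  C=1  D=10  E=34  F=2
Turnaround(B) = completion − arrival = 19 − 0 = 19

19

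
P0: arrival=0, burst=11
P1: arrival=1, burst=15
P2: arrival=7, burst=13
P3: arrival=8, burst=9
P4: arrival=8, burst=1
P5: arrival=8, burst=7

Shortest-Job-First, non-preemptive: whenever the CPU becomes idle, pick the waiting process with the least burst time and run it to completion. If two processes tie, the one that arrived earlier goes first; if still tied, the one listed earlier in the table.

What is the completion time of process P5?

19

Schedule: | P0 0-11 | P4 11-12 | P5 12-19 | P3 19-28 | P2 28-41 | P1 41-56 |
Completion: P0=11  P1=56  P2=41  P3=28  P4=12  P5=19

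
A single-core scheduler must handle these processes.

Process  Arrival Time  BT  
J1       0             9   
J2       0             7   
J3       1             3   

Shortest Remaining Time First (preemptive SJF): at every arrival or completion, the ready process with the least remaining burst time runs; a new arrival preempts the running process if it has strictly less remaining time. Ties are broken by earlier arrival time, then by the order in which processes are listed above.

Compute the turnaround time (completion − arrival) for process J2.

Schedule: | J2 0-1 | J3 1-4 | J2 4-10 | J1 10-19 |
Completion: J1=19  J2=10  J3=4
Turnaround(J2) = completion − arrival = 10 − 0 = 10

10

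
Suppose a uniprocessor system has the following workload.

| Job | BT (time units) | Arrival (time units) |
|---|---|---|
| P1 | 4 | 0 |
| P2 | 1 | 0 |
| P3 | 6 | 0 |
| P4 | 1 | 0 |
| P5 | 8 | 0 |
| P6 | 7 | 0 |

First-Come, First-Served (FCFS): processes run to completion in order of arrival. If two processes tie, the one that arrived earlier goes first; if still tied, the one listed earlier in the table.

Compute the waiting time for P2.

Timeline: | P1 0-4 | P2 4-5 | P3 5-11 | P4 11-12 | P5 12-20 | P6 20-27 |
Completion: P1=4  P2=5  P3=11  P4=12  P5=20  P6=27
Waiting(P2) = turnaround − burst = 5 − 1 = 4

4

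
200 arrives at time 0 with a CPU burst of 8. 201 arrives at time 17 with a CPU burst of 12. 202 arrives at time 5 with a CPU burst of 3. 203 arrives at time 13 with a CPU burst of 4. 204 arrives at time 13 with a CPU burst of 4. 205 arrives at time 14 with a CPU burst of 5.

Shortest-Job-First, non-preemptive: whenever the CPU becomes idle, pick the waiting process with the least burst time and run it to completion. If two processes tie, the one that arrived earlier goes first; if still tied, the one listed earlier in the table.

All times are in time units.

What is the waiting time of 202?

Schedule: | 200 0-8 | 202 8-11 | idle 11-13 | 203 13-17 | 204 17-21 | 205 21-26 | 201 26-38 |
Completion: 200=8  201=38  202=11  203=17  204=21  205=26
Turnaround (C−A): 200=8  201=21  202=6  203=4  204=8  205=12
Waiting(202) = turnaround − burst = 6 − 3 = 3

3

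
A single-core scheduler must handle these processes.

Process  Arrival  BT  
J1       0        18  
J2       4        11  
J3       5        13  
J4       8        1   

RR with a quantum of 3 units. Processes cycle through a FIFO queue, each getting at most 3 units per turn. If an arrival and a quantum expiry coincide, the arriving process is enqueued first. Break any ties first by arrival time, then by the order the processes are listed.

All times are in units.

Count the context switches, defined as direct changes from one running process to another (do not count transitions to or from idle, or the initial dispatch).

14

Gantt: | J1 0-6 | J2 6-9 | J3 9-12 | J1 12-15 | J4 15-16 | J2 16-19 | J3 19-22 | J1 22-25 | J2 25-28 | J3 28-31 | J1 31-34 | J2 34-36 | J3 36-39 | J1 39-42 | J3 42-43 |
Completion: J1=42  J2=36  J3=43  J4=16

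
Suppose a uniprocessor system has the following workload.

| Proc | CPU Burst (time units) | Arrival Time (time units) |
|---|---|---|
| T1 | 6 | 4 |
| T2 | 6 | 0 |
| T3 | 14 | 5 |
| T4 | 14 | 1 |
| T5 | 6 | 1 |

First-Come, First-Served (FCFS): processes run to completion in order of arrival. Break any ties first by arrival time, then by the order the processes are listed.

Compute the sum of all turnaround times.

119

Gantt: | T2 0-6 | T4 6-20 | T5 20-26 | T1 26-32 | T3 32-46 |
Completion: T1=32  T2=6  T3=46  T4=20  T5=26
Turnaround (C−A): T1=28  T2=6  T3=41  T4=19  T5=25
Turnaround = completion − arrival: T1=28, T2=6, T3=41, T4=19, T5=25
Total turnaround = 28 + 6 + 41 + 19 + 25 = 119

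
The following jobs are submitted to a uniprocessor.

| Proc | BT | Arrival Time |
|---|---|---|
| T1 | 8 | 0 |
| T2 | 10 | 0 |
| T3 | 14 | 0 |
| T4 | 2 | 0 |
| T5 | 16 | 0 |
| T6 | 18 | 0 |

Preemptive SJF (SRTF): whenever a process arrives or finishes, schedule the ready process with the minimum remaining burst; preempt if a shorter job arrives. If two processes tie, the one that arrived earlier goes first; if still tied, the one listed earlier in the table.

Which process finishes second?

T1

Timeline: | T4 0-2 | T1 2-10 | T2 10-20 | T3 20-34 | T5 34-50 | T6 50-68 |
Completion: T1=10  T2=20  T3=34  T4=2  T5=50  T6=68
Turnaround (C−A): T1=10  T2=20  T3=34  T4=2  T5=50  T6=68
Finish order: T4 → T1 → T2 → T3 → T5 → T6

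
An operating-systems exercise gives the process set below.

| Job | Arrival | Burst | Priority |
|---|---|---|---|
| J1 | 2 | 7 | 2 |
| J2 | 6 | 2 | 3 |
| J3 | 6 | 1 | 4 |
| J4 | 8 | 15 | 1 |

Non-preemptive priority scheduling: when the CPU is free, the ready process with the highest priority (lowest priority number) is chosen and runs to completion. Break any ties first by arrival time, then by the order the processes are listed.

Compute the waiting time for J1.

0

Gantt: | idle 0-2 | J1 2-9 | J4 9-24 | J2 24-26 | J3 26-27 |
Completion: J1=9  J2=26  J3=27  J4=24
Turnaround (C−A): J1=7  J2=20  J3=21  J4=16
Waiting(J1) = turnaround − burst = 7 − 7 = 0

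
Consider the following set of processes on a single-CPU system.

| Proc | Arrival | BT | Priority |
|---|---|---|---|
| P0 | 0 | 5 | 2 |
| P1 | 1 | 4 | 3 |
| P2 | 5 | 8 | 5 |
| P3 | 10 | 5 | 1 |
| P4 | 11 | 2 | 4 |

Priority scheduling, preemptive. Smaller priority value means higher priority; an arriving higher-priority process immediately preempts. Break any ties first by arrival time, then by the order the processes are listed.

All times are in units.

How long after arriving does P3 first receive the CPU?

Timeline: | P0 0-5 | P1 5-9 | P2 9-10 | P3 10-15 | P4 15-17 | P2 17-24 |
Completion: P0=5  P1=9  P2=24  P3=15  P4=17
Turnaround (C−A): P0=5  P1=8  P2=19  P3=5  P4=6
Response(P3) = first start − arrival = 10 − 10 = 0

0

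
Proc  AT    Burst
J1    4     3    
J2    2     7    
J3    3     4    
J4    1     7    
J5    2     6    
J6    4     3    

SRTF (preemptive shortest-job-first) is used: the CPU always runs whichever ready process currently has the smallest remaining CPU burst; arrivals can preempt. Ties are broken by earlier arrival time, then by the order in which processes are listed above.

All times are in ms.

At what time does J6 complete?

Timeline: | idle 0-1 | J4 1-3 | J3 3-7 | J1 7-10 | J6 10-13 | J4 13-18 | J5 18-24 | J2 24-31 |
Completion: J1=10  J2=31  J3=7  J4=18  J5=24  J6=13
Turnaround (C−A): J1=6  J2=29  J3=4  J4=17  J5=22  J6=9

13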